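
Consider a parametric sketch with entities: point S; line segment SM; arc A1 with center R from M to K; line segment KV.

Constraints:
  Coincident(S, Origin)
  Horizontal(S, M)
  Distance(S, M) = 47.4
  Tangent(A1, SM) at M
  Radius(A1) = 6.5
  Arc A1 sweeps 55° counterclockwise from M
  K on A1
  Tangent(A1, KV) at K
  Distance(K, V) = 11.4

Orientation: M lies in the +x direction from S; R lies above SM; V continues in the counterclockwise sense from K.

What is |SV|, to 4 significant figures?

60.49

On A1, M sits at bearing -90° from R; a 55° counterclockwise sweep puts K at bearing -35°, so K = R + 6.5·(cos -35°, sin -35°) = (52.72, 2.772). Tangency of A1 to KV means the radius RK is perpendicular to KV, so KV runs along (−sin -35°, cos -35°); with |KV| = 11.4, V = (59.26, 12.11). Then |SV| = |V − S| = 60.49.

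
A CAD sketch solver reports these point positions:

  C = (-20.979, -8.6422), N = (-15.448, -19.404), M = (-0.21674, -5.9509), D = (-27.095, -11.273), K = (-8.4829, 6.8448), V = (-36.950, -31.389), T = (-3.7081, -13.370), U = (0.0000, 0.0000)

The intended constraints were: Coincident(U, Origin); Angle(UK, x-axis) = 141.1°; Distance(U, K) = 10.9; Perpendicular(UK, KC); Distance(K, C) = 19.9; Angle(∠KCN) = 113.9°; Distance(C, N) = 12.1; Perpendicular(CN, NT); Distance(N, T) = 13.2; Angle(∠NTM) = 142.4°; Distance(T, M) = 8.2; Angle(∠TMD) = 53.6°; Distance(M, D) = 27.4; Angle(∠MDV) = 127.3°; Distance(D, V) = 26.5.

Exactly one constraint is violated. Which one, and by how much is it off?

Distance(D, V) = 26.5 — off by 4.10.

U = (0.00, 0.00) ✓; UK at 141.1° ✓; |UK| = 10.90 ✓; ∠(UK, KC) = 90.00° ✓; |KC| = 19.90 ✓; ∠KCN = 113.9° ✓; |CN| = 12.10 ✓; ∠(CN, NT) = 90.00° ✓; |NT| = 13.20 ✓; ∠NTM = 142.4° ✓; |TM| = 8.200 ✓; ∠TMD = 53.60° ✓; |MD| = 27.40 ✓; ∠MDV = 127.3° ✓; |DV| = 22.40 ✗.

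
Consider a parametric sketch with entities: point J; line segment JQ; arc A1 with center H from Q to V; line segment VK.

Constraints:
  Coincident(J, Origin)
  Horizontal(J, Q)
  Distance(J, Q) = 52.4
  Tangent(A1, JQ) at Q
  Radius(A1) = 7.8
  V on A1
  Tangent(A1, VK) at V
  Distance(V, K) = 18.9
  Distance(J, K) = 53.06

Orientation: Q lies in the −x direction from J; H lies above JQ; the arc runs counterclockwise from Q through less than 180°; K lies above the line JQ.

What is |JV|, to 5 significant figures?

45.362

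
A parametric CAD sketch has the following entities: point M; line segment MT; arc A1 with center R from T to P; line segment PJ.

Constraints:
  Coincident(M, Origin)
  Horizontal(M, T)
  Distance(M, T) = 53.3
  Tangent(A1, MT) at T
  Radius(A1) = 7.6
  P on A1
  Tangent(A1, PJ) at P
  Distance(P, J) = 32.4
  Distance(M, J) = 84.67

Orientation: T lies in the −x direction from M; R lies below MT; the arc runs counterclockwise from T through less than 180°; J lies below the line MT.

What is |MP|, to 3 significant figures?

59.1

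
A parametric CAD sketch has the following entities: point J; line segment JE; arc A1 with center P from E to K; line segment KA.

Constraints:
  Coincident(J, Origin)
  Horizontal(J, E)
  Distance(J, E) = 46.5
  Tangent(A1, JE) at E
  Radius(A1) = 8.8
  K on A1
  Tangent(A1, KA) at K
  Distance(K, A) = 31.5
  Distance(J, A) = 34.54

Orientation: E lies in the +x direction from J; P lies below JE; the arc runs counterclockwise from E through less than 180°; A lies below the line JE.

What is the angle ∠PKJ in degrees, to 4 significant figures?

146.6°

Checks: ∠(PE, EJ) = 90.00° ✓; |PE| = 8.800 ✓; |PK| = 8.800 ✓; ∠(PK, KA) = 90.00° ✓; |KA| = 31.50 ✓; |JA| = 34.54 ✓.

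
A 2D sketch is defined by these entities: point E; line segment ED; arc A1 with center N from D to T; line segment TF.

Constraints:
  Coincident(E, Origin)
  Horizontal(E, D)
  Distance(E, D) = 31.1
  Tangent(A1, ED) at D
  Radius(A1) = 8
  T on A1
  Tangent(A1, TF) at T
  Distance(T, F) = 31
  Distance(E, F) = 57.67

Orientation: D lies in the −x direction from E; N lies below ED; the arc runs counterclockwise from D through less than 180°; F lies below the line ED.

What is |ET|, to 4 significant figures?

39.57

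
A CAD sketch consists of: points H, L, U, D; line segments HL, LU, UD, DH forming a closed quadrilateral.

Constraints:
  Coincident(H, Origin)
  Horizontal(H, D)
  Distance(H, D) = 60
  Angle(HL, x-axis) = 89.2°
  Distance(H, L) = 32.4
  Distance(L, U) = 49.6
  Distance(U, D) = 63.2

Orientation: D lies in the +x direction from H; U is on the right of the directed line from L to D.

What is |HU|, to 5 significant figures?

17.206

H is at the origin; HD is horizontal with |HD| = 60.0 and D in +x, so D = (60.0, 0). HL runs at 89.2° with |HL| = 32.4, so L = (0.45237, 32.397). U is determined by |LU| = 49.6 and |UD| = 63.2 together: it lies at the intersection of circle(L, 49.6) and circle(D, 63.2). With |LD| = 67.790, the foot of the radical line on LD is 22.580 from L and the perpendicular offset is √(49.6² − 22.580²) = 44.162. Taking the right-of-LD solution: U = (-0.81818, -17.187).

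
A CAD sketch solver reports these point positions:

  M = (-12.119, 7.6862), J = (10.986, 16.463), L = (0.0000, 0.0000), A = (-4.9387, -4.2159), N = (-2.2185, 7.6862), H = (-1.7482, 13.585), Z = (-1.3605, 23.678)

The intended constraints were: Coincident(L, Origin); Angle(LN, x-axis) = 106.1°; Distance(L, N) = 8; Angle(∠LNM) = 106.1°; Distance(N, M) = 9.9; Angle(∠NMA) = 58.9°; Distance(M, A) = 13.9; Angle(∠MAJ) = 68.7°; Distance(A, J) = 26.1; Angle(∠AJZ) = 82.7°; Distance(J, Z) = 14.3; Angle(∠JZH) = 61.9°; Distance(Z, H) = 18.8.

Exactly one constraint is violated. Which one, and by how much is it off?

Distance(Z, H) = 18.8 — off by 8.70.

L = (0.00, 0.00) ✓; LN at 106.1° ✓; |LN| = 8.000 ✓; ∠LNM = 106.1° ✓; |NM| = 9.900 ✓; ∠NMA = 58.90° ✓; |MA| = 13.90 ✓; ∠MAJ = 68.70° ✓; |AJ| = 26.10 ✓; ∠AJZ = 82.70° ✓; |JZ| = 14.30 ✓; ∠JZH = 61.90° ✓; |ZH| = 10.10 ✗.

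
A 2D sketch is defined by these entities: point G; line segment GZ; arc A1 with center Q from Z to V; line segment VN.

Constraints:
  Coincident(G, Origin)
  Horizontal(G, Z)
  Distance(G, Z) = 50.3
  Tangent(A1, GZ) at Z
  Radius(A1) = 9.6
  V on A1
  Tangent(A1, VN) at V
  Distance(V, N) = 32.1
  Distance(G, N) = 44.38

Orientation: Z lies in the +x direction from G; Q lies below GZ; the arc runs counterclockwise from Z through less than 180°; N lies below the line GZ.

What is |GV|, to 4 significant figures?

41.98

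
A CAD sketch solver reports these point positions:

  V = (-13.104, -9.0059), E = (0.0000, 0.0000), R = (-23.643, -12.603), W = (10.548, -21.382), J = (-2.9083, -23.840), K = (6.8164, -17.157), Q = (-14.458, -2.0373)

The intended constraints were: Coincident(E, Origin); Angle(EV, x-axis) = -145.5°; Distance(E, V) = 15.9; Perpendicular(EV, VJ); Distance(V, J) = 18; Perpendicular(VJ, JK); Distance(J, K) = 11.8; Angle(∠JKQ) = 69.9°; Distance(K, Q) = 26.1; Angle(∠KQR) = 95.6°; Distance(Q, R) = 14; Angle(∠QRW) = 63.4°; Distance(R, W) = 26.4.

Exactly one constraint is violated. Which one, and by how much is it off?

Distance(R, W) = 26.4 — off by 8.90.

E = (0.00, 0.00) ✓; EV at -145.5° ✓; |EV| = 15.90 ✓; ∠(EV, VJ) = 90.00° ✓; |VJ| = 18.00 ✓; ∠(VJ, JK) = 90.00° ✓; |JK| = 11.80 ✓; ∠JKQ = 69.90° ✓; |KQ| = 26.10 ✓; ∠KQR = 95.60° ✓; |QR| = 14.00 ✓; ∠QRW = 63.40° ✓; |RW| = 35.30 ✗.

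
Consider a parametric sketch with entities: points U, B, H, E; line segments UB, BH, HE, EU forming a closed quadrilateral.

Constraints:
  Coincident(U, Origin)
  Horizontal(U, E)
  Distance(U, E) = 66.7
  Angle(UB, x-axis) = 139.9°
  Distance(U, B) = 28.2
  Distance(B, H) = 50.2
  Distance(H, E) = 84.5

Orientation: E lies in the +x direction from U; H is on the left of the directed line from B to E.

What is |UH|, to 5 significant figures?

59.973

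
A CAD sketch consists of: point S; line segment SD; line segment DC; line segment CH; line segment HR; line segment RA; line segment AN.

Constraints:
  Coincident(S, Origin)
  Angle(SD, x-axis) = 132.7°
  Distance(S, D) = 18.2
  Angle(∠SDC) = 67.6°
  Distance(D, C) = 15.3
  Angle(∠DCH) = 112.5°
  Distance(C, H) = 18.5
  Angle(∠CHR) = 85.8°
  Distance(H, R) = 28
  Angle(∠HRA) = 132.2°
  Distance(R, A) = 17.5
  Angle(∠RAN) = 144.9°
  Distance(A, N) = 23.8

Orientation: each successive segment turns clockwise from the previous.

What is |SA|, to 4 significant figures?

26.37

S is at the origin; SD runs at 132.7° with length 18.2, so D = (-12.34, 13.38). ∠SDC = 67.6° gives DC at 20.30° from the x-axis; with |DC| = 15.3, C = (2.007, 18.68). ∠DCH = 112.5° gives CH at -47.20° from the x-axis; with |CH| = 18.5, H = (14.58, 5.110). ∠CHR = 85.8° gives HR at -141.4° from the x-axis; with |HR| = 28.0, R = (-7.306, -12.36). ∠HRA = 132.2° gives RA at 170.8° from the x-axis; with |RA| = 17.5, A = (-24.58, -9.561). Then |SA| = |A − S| = 26.37.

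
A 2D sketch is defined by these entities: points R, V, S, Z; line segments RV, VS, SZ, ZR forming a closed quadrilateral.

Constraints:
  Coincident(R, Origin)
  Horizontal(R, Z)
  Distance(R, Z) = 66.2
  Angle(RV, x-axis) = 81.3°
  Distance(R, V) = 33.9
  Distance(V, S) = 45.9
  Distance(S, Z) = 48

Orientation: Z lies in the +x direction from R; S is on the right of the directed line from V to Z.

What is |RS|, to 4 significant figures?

21.79

Checks: |VS| = 45.90 ✓; |SZ| = 48.00 ✓.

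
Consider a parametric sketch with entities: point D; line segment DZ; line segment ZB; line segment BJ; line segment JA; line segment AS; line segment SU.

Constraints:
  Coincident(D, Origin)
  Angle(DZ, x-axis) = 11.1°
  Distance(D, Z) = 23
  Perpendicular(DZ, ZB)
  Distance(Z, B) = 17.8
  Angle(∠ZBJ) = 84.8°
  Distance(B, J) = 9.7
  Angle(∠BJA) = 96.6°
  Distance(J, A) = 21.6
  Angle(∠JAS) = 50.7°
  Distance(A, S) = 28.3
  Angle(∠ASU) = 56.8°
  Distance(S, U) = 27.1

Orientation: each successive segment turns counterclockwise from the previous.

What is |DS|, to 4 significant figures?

37.37

D is at the origin; DZ runs at 11.1° with length 23.0, so Z = (22.57, 4.428). DZ is perpendicular to ZB, so ZB runs at 101.1°; with |ZB| = 17.8, B = (19.14, 21.90). ∠ZBJ = 84.8° gives BJ at -163.7° from the x-axis; with |BJ| = 9.7, J = (9.833, 19.17). ∠BJA = 96.6° gives JA at -80.30° from the x-axis; with |JA| = 21.6, A = (13.47, -2.119). ∠JAS = 50.7° gives AS at 49.00° from the x-axis; with |AS| = 28.3, S = (32.04, 19.24). Then |DS| = |S − D| = 37.37.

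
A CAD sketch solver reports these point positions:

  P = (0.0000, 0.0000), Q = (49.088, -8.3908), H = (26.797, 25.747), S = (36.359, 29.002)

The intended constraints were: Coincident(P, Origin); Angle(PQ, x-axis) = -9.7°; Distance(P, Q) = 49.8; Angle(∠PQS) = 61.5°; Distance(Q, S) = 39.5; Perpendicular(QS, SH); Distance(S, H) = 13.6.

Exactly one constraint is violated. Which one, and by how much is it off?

Distance(S, H) = 13.6 — off by 3.50.

P = (0.00, 0.00) ✓; PQ at -9.700° ✓; |PQ| = 49.80 ✓; ∠PQS = 61.50° ✓; |QS| = 39.50 ✓; ∠(QS, SH) = 90.00° ✓; |SH| = 10.10 ✗.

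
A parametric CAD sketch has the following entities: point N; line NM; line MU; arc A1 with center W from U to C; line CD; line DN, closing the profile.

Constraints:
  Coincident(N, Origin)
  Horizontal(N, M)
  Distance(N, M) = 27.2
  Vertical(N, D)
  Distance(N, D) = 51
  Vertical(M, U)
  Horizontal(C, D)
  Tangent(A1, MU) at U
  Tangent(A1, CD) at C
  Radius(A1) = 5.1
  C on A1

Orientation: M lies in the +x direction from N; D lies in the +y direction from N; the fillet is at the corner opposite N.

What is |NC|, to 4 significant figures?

55.58

N is at the origin; N and M share the same y with |NM| = 27.2 and M on the +x side, so M = (27.20, 0.000). N and D share the same x with |ND| = 51.0 and D on the +y side, so D = (0.000, 51.00). The virtual corner opposite N is at (27.20, 51.00). A1 meets MU tangentially, so WU is at right angles to MU and since A1 is tangent to CD there, WC ⟂ CD, with radius 5.1, so the center W sits 5.1 in from both sides at W = (22.10, 45.90). That places the tangent points at U = (27.20, 45.90) on MU and C = (22.10, 51.00) on CD. Then |NC| = |C − N| = 55.58.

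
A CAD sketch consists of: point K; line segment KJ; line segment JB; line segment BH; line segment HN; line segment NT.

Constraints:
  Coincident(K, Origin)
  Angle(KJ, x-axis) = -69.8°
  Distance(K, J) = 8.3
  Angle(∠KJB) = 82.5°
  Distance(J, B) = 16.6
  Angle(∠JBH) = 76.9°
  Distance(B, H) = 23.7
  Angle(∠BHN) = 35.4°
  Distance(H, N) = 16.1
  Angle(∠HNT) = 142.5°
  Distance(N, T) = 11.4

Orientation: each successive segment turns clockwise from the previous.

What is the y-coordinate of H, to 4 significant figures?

12.26

∠KJB = 82.5° gives JB at -167.3° from the x-axis; with |JB| = 16.6, B = (-13.33, -11.44). ∠JBH = 76.9° gives BH at 89.60° from the x-axis; with |BH| = 23.7, H = (-13.16, 12.26). So H.y = 12.26.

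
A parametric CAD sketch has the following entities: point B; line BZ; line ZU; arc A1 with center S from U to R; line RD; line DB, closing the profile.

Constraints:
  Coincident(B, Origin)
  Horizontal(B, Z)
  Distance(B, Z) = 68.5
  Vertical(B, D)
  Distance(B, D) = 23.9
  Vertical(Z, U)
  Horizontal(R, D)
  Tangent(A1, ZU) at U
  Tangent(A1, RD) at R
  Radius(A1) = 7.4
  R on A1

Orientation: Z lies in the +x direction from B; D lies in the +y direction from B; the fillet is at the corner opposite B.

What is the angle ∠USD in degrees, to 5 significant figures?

173.09°

B is at the origin; BZ is horizontal with |BZ| = 68.5 and Z on the +x side, so Z = (68.500, 0.0000). B and D share the same x with |BD| = 23.9 and D on the +y side, so D = (0.0000, 23.900). The virtual corner opposite B is at (68.500, 23.900). The tangent condition forces SU to be normal to ZU and since A1 is tangent to RD there, SR ⟂ RD, with radius 7.4, so the center S sits 7.4 in from both sides at S = (61.100, 16.500). That places the tangent points at U = (68.500, 16.500) on ZU and R = (61.100, 23.900) on RD. Then cos ∠USD = SU·SD / (|SU||SD|), giving 173.09°.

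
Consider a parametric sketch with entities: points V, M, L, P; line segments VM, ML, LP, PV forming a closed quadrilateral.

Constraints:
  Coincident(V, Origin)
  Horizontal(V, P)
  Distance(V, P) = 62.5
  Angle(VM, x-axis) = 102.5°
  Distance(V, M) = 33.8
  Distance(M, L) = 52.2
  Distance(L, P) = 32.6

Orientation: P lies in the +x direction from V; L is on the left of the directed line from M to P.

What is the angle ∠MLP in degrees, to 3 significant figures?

130°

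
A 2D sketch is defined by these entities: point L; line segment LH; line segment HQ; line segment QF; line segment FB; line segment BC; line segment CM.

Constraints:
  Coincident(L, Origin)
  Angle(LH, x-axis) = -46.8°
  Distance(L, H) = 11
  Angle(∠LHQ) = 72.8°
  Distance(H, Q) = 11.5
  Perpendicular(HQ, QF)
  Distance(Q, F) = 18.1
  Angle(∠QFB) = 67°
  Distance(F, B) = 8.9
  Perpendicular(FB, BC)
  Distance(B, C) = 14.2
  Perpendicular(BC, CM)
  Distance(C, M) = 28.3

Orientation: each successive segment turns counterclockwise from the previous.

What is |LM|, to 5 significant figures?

31.723

L is at the origin; LH runs at -46.8° with length 11.0, so H = (7.5300, -8.0187). ∠LHQ = 72.8° gives HQ at 60.400° from the x-axis; with |HQ| = 11.5, Q = (13.210, 1.9805). HQ ⟂ QF, so QF runs at 150.40°; with |QF| = 18.1, F = (-2.5275, 10.921). ∠QFB = 67.0° gives FB at -96.600° from the x-axis; with |FB| = 8.9, B = (-3.5504, 2.0799). The perpendicularity gives BC at right angles to FB, so BC runs at -6.6000°; with |BC| = 14.2, C = (10.555, 0.44776). BC ⟂ CM, so CM runs at 83.400°; with |CM| = 28.3, M = (13.808, 28.560). Then |LM| = |M − L| = 31.723.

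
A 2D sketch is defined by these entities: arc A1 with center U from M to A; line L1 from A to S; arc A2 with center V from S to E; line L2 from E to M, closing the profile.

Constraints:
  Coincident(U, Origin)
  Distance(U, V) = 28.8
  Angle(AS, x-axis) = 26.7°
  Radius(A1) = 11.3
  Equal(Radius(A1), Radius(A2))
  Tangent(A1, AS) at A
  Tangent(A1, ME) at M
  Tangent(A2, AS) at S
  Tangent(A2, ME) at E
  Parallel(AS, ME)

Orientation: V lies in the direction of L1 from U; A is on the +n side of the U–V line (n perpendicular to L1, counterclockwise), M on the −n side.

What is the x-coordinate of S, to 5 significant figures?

20.652

The slot axis is L1's direction at 26.7°, so u = (cos 26.7°, sin 26.7°) = (0.89337, 0.44932) and n = (−sin 26.7°, cos 26.7°) = (-0.44932, 0.89337). U is at the origin and V lies 28.8 along u from U, so V = 28.8·u = (25.729, 12.940). Tangency of A1 to both parallel lines with radius 11.3 puts A and M at U ± 11.3·n: A = (-5.0773, 10.095), M = (5.0773, -10.095). Equal radii place S and E the same way about V: S = V + 11.3·n = (20.652, 23.035), E = V − 11.3·n = (30.806, 2.8453). So S.x = 20.652.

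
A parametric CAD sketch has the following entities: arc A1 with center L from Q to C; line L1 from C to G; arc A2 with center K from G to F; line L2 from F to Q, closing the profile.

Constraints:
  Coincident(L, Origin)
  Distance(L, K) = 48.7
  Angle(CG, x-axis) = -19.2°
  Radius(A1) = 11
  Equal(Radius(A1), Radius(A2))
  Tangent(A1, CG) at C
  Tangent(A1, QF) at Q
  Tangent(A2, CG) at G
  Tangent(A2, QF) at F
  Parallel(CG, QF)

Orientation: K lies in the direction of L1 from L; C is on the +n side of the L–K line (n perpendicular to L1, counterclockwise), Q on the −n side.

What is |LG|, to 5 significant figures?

49.927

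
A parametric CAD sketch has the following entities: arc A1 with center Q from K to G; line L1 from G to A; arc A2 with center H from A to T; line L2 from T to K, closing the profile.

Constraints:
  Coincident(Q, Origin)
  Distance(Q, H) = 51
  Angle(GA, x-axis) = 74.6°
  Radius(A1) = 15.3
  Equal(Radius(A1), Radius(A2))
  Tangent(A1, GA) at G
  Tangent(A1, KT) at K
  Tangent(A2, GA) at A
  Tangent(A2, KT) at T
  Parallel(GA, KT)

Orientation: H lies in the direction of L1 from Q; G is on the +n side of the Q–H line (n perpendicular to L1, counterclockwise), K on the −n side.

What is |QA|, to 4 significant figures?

53.25

Tangency of A1 to both parallel lines with radius 15.3 puts G and K at Q ± 15.3·n: G = (-14.75, 4.063), K = (14.75, -4.063). Equal radii place A and T the same way about H: A = H + 15.3·n = (-1.207, 53.23), T = H − 15.3·n = (28.29, 45.11). Then |QA| = |A − Q| = 53.25.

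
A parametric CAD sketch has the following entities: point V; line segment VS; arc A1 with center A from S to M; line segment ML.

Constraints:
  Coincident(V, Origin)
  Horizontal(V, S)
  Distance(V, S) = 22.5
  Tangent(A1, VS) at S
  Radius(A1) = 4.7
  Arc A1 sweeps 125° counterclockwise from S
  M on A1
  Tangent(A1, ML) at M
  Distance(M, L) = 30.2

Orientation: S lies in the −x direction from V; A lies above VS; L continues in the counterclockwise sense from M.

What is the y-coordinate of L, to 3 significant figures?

32.1

V is at the origin; VS is horizontal with |VS| = 22.5 and S on the −x side, so S = (-22.5, 0.00). The tangent condition forces AS to be normal to VS, so A = S + (0, 4.7) = (-22.5, 4.70). On A1, S sits at bearing -90° from A; a 125° counterclockwise sweep puts M at bearing 35°, so M = A + 4.7·(cos 35°, sin 35°) = (-18.6, 7.40). Since A1 is tangent to ML there, AM ⟂ ML, so ML runs along (−sin 35°, cos 35°); with |ML| = 30.2, L = (-36.0, 32.1). So L.y = 32.1.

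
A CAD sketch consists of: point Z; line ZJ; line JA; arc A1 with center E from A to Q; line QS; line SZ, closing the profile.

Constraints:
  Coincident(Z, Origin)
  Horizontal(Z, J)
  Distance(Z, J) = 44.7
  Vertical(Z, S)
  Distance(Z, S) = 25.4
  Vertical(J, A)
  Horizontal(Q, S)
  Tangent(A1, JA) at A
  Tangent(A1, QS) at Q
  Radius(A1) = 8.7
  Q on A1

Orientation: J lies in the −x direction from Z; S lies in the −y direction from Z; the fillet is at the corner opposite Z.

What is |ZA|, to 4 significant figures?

47.72

The virtual corner opposite Z is at (-44.70, -25.40). A1 meets JA tangentially, so EA is at right angles to JA and the tangent condition forces EQ to be normal to QS, with radius 8.7, so the center E sits 8.7 in from both sides at E = (-36.00, -16.70). That places the tangent points at A = (-44.70, -16.70) on JA and Q = (-36.00, -25.40) on QS. Then |ZA| = |A − Z| = 47.72.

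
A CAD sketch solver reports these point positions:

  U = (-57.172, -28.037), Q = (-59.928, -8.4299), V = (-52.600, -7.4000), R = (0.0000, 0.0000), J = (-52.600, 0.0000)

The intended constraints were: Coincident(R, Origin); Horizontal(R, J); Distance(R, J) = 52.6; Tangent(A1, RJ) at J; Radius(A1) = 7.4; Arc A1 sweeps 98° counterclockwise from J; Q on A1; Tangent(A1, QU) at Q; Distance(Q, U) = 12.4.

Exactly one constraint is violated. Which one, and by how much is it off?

Distance(Q, U) = 12.4 — off by 7.40.

R = (0.00, 0.00) ✓; R.y = 0.00, J.y = 0.00 ✓; |RJ| = 52.60 ✓; ∠(VJ, JR) = 90.00° ✓; |VJ| = 7.400 ✓; bearing(V→Q) − bearing(V→J) = 98.00° ✓; |VQ| = 7.400 ✓; ∠(VQ, QU) = 90.00° ✓; |QU| = 19.80 ✗.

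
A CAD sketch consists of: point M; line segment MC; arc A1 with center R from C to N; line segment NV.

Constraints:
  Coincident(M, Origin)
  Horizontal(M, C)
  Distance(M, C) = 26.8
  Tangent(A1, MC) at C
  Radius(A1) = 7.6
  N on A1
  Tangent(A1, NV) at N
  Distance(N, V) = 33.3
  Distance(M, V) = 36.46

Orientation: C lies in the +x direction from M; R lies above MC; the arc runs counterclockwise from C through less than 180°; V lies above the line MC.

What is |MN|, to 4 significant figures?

34.56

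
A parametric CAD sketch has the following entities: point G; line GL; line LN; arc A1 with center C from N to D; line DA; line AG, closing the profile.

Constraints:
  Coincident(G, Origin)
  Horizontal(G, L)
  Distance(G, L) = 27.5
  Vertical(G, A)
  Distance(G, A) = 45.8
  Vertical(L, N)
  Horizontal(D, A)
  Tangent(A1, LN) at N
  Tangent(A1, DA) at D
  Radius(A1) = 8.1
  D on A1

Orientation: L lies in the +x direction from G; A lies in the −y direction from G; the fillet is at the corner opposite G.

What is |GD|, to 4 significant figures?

49.74

G is at the origin; GL is horizontal with |GL| = 27.5 and L on the +x side, so L = (27.50, 0.000). GA is vertical with |GA| = 45.8 and A on the −y side, so A = (0.000, -45.80). The virtual corner opposite G is at (27.50, -45.80). Tangency of A1 to LN means the radius CN is perpendicular to LN and A1 meets DA tangentially, so CD is at right angles to DA, with radius 8.1, so the center C sits 8.1 in from both sides at C = (19.40, -37.70). That places the tangent points at N = (27.50, -37.70) on LN and D = (19.40, -45.80) on DA. Then |GD| = |D − G| = 49.74.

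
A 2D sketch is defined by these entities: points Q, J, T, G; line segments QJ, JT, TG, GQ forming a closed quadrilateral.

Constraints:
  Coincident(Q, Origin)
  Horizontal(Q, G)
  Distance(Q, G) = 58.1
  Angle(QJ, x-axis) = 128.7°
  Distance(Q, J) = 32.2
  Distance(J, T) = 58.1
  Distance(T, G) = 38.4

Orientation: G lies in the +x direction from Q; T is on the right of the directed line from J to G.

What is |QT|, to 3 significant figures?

26.7

Checks: |JT| = 58.10 ✓; |TG| = 38.40 ✓.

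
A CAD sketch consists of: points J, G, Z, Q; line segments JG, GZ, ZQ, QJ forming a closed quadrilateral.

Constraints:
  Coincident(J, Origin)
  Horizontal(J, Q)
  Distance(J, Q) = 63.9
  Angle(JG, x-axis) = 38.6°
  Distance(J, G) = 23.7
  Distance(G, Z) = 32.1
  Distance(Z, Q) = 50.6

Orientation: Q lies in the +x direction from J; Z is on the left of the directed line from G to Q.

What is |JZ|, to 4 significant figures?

55.03

J is at the origin; JQ is horizontal with |JQ| = 63.9 and Q in +x, so Q = (63.9, 0). JG runs at 38.6° with |JG| = 23.7, so G = (18.52, 14.79). Z is determined by |GZ| = 32.1 and |ZQ| = 50.6 together: it lies at the intersection of circle(G, 32.1) and circle(Q, 50.6). With |GQ| = 47.73, the foot of the radical line on GQ is 7.835 from G and the perpendicular offset is √(32.1² − 7.835²) = 31.13. Taking the left-of-GQ solution: Z = (35.62, 41.96).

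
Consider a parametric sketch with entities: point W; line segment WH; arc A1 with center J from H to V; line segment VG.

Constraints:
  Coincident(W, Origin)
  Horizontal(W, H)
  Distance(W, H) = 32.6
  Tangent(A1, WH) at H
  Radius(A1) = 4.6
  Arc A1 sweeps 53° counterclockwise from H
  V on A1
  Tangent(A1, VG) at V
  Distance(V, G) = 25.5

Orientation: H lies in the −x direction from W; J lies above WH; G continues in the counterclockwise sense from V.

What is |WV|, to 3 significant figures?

29.0

The tangent condition forces JH to be normal to WH, so J = H + (0, 4.6) = (-32.6, 4.60). On A1, H sits at bearing -90° from J; a 53° counterclockwise sweep puts V at bearing -37°, so V = J + 4.6·(cos -37°, sin -37°) = (-28.9, 1.83). Then |WV| = |V − W| = 29.0.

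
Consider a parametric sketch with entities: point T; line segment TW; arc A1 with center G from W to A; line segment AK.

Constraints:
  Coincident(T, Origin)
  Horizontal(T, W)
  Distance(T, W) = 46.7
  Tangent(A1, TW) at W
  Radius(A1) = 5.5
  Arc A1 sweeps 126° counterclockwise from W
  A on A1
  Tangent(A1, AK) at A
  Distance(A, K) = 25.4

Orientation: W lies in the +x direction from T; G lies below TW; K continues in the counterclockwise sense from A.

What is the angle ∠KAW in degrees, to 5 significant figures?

117.00°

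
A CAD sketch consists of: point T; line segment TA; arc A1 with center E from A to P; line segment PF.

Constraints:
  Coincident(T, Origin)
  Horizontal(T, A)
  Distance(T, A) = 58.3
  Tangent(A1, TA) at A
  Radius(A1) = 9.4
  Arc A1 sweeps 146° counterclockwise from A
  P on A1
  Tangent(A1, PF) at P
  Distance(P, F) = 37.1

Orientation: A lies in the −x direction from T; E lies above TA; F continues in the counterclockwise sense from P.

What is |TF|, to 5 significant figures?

91.989

T is at the origin; T and A share the same y with |TA| = 58.3 and A on the −x side, so A = (-58.300, 0.0000). Since A1 is tangent to TA there, EA ⟂ TA, so E = A + (0, 9.4) = (-58.300, 9.4000). On A1, A sits at bearing -90° from E; a 146° counterclockwise sweep puts P at bearing 56°, so P = E + 9.4·(cos 56°, sin 56°) = (-53.044, 17.193). A1 meets PF tangentially, so EP is at right angles to PF, so PF runs along (−sin 56°, cos 56°); with |PF| = 37.1, F = (-83.801, 37.939). Then |TF| = |F − T| = 91.989.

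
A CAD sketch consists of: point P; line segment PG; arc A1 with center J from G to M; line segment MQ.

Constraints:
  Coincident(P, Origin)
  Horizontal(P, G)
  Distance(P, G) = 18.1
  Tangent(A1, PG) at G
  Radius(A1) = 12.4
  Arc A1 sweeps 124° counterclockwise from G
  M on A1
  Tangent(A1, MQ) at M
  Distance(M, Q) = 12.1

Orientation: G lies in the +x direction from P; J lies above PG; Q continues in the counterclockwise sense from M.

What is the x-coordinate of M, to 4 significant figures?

28.38

P is at the origin; P and G share the same y with |PG| = 18.1 and G on the +x side, so G = (18.10, 0.000). A1 meets PG tangentially, so JG is at right angles to PG, so J = G + (0, 12.4) = (18.10, 12.40). On A1, G sits at bearing -90° from J; a 124° counterclockwise sweep puts M at bearing 34°, so M = J + 12.4·(cos 34°, sin 34°) = (28.38, 19.33). So M.x = 28.38.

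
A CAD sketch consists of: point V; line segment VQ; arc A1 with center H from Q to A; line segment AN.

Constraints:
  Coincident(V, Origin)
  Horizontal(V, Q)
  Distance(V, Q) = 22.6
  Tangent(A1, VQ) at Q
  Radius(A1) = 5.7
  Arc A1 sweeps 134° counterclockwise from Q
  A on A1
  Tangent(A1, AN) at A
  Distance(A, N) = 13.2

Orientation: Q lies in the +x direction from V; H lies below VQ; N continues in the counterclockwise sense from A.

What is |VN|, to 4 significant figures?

33.65

On A1, Q sits at bearing 90° from H; a 134° counterclockwise sweep puts A at bearing 224°, so A = H + 5.7·(cos 224°, sin 224°) = (18.50, -9.660). The tangent condition forces HA to be normal to AN, so AN runs along (−sin 224°, cos 224°); with |AN| = 13.2, N = (27.67, -19.15). Then |VN| = |N − V| = 33.65.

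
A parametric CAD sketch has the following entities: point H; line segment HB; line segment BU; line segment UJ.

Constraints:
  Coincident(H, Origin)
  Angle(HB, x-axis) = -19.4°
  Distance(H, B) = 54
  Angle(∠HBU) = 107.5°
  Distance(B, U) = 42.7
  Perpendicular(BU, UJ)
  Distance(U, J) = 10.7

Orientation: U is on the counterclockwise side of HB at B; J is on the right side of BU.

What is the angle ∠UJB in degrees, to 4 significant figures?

75.93°

H is at the origin; HB runs at -19.4° with length 54.0, so B = 54.0·(cos -19.4°, sin -19.4°) = (50.93, -17.94). ∠HBU = 107.5°, so BU runs at -19.4° + (180° − 107.5°) = 53.10° from the x-axis; with |BU| = 42.7, U = B + 42.7·(cos 53.10°, sin 53.10°) = (76.57, 16.21). The perpendicularity gives UJ at right angles to BU; with |UJ| = 10.7 on the right of BU, J = U + 10.7·(0.7997, -0.6004) = (85.13, 9.785). Then cos ∠UJB = JU·JB / (|JU||JB|), giving 75.93°.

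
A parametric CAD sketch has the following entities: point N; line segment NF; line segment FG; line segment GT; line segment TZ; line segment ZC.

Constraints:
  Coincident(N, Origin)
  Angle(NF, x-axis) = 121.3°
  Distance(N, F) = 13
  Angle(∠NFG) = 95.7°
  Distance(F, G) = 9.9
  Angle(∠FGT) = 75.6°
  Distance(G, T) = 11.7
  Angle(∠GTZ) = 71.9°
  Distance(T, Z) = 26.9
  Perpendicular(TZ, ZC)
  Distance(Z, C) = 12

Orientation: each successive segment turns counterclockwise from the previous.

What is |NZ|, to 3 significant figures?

21.6

N is at the origin; NF runs at 121.3° with length 13.0, so F = (-6.75, 11.1). ∠NFG = 95.7° gives FG at -154° from the x-axis; with |FG| = 9.9, G = (-15.7, 6.83). ∠FGT = 75.6° gives GT at -50.0° from the x-axis; with |GT| = 11.7, T = (-8.16, -2.13). ∠GTZ = 71.9° gives TZ at 58.1° from the x-axis; with |TZ| = 26.9, Z = (6.05, 20.7). Then |NZ| = |Z − N| = 21.6.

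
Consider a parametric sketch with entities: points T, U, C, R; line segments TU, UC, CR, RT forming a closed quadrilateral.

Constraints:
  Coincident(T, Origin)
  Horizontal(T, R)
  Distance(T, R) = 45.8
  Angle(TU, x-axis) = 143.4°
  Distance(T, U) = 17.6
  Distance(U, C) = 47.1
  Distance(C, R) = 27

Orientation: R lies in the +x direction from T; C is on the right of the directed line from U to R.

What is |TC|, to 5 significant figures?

29.511

Checks: T = (0.00, 0.00) ✓; |UC| = 47.10 ✓; |CR| = 27.00 ✓.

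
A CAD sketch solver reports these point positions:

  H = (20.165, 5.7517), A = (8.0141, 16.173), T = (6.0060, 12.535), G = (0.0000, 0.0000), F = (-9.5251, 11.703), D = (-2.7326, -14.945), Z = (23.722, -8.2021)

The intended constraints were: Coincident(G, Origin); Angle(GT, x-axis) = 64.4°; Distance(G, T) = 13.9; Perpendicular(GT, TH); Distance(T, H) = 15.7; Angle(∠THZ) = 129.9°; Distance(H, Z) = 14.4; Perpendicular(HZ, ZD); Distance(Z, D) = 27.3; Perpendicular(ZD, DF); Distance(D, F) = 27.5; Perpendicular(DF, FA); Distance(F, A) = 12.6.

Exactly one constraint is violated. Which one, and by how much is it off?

Distance(F, A) = 12.6 — off by 5.50.

G = (0.00, 0.00) ✓; GT at 64.40° ✓; |GT| = 13.90 ✓; ∠(GT, TH) = 90.00° ✓; |TH| = 15.70 ✓; ∠THZ = 129.9° ✓; |HZ| = 14.40 ✓; ∠(HZ, ZD) = 90.00° ✓; |ZD| = 27.30 ✓; ∠(ZD, DF) = 90.00° ✓; |DF| = 27.50 ✓; ∠(DF, FA) = 90.00° ✓; |FA| = 18.10 ✗.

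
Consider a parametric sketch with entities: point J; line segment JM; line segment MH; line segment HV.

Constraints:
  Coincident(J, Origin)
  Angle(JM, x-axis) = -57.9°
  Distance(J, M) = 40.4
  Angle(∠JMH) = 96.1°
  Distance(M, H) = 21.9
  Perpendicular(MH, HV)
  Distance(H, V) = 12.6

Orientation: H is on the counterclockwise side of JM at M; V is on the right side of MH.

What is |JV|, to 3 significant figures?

58.9

∠JMH = 96.1°, so MH runs at -57.9° + (180° − 96.1°) = 26.0° from the x-axis; with |MH| = 21.9, H = M + 21.9·(cos 26.0°, sin 26.0°) = (41.2, -24.6). MH ⟂ HV; with |HV| = 12.6 on the right of MH, V = H + 12.6·(0.438, -0.899) = (46.7, -35.9). Then |JV| = |V − J| = 58.9.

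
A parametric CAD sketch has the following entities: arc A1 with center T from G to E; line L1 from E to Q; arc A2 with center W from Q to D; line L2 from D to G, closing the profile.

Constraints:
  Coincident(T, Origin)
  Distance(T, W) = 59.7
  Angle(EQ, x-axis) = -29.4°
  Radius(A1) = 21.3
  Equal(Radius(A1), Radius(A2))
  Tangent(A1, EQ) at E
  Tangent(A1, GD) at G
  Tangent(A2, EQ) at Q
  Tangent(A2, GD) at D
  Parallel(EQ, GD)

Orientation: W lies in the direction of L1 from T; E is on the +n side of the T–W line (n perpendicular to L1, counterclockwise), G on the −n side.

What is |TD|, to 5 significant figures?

63.386

The slot axis is L1's direction at -29.4°, so u = (cos -29.4°, sin -29.4°) = (0.87121, -0.49090) and n = (−sin -29.4°, cos -29.4°) = (0.49090, 0.87121). T is at the origin and W lies 59.7 along u from T, so W = 59.7·u = (52.011, -29.307). Tangency of A1 to both parallel lines with radius 21.3 puts E and G at T ± 21.3·n: E = (10.456, 18.557), G = (-10.456, -18.557). Equal radii place Q and D the same way about W: Q = W + 21.3·n = (62.468, -10.750), D = W − 21.3·n = (41.555, -47.864). Then |TD| = |D − T| = 63.386.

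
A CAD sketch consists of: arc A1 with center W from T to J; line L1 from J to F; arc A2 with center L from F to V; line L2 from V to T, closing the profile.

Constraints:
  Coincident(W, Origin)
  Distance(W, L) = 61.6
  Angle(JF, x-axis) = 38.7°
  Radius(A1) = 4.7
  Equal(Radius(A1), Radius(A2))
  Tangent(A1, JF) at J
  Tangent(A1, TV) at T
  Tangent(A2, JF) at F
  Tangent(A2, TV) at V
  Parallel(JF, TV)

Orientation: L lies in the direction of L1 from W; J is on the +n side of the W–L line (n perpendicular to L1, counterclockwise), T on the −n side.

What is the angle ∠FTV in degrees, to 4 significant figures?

8.676°

The slot axis is L1's direction at 38.7°, so u = (cos 38.7°, sin 38.7°) = (0.7804, 0.6252) and n = (−sin 38.7°, cos 38.7°) = (-0.6252, 0.7804). W is at the origin and L lies 61.6 along u from W, so L = 61.6·u = (48.07, 38.51). Tangency of A1 to both parallel lines with radius 4.7 puts J and T at W ± 4.7·n: J = (-2.939, 3.668), T = (2.939, -3.668). Equal radii place F and V the same way about L: F = L + 4.7·n = (45.14, 42.18), V = L − 4.7·n = (51.01, 34.85). Then cos ∠FTV = TF·TV / (|TF||TV|), giving 8.676°.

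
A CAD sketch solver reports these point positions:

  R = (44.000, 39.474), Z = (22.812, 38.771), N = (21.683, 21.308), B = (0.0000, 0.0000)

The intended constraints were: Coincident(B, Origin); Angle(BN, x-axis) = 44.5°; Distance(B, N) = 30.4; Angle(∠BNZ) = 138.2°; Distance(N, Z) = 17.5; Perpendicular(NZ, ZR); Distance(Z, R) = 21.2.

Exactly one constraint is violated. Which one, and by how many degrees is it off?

Perpendicular(NZ, ZR) — off by 5.60°.

B = (0.00, 0.00) ✓; BN at 44.50° ✓; |BN| = 30.40 ✓; ∠BNZ = 138.2° ✓; |NZ| = 17.50 ✓; ∠(NZ, ZR) = 84.40° ✗; |ZR| = 21.20 ✓.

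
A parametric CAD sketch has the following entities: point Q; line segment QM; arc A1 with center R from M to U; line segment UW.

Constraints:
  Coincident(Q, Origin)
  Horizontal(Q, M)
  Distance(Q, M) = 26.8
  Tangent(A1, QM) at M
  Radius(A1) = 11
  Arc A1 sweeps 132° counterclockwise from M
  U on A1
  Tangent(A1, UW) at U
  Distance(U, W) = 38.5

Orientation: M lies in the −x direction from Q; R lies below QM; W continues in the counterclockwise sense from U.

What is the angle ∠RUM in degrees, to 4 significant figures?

24.00°

Q is at the origin; Q and M share the same y with |QM| = 26.8 and M on the −x side, so M = (-26.80, 0.000). The tangent condition forces RM to be normal to QM, so R = M + (0, -11) = (-26.80, -11.00). On A1, M sits at bearing 90° from R; a 132° counterclockwise sweep puts U at bearing 222°, so U = R + 11.0·(cos 222°, sin 222°) = (-34.97, -18.36). Then cos ∠RUM = UR·UM / (|UR||UM|), giving 24.00°.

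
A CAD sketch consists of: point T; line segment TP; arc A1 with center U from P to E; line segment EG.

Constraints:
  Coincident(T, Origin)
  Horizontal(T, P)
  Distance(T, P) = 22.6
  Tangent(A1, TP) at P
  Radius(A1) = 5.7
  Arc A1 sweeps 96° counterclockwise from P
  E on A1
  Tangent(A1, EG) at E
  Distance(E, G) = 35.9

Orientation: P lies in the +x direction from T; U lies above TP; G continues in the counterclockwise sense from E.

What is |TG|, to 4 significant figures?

48.63

T is at the origin; TP is horizontal with |TP| = 22.6 and P on the +x side, so P = (22.60, 0.000). Tangency of A1 to TP means the radius UP is perpendicular to TP, so U = P + (0, 5.7) = (22.60, 5.700). On A1, P sits at bearing -90° from U; a 96° counterclockwise sweep puts E at bearing 6°, so E = U + 5.7·(cos 6°, sin 6°) = (28.27, 6.296). The tangent condition forces UE to be normal to EG, so EG runs along (−sin 6°, cos 6°); with |EG| = 35.9, G = (24.52, 42.00). Then |TG| = |G − T| = 48.63.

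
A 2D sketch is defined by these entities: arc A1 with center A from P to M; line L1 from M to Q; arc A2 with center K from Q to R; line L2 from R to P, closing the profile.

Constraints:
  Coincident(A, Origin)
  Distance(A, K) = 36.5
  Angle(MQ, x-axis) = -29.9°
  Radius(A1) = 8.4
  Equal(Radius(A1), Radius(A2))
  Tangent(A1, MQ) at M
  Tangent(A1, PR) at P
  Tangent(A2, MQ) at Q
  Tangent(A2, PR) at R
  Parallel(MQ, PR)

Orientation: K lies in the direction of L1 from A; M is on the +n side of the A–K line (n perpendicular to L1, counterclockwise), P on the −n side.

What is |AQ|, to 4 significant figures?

37.45

The slot axis is L1's direction at -29.9°, so u = (cos -29.9°, sin -29.9°) = (0.8669, -0.4985) and n = (−sin -29.9°, cos -29.9°) = (0.4985, 0.8669). A is at the origin and K lies 36.5 along u from A, so K = 36.5·u = (31.64, -18.19). Tangency of A1 to both parallel lines with radius 8.4 puts M and P at A ± 8.4·n: M = (4.187, 7.282), P = (-4.187, -7.282). Equal radii place Q and R the same way about K: Q = K + 8.4·n = (35.83, -10.91), R = K − 8.4·n = (27.45, -25.48). Then |AQ| = |Q − A| = 37.45.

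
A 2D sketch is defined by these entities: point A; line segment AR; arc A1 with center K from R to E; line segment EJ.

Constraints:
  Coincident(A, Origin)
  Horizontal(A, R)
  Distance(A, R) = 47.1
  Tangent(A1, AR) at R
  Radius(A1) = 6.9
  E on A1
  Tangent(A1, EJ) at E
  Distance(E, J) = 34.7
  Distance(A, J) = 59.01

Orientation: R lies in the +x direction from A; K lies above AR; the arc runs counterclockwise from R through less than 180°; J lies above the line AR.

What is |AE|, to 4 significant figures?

54.37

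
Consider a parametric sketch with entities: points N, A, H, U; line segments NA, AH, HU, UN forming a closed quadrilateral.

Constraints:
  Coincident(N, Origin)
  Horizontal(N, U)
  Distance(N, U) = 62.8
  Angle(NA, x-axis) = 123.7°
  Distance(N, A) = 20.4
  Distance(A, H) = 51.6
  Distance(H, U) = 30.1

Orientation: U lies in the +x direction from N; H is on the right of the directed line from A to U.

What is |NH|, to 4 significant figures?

34.75

Checks: N.y = 0.00, U.y = 0.00 ✓; |AH| = 51.60 ✓; |HU| = 30.10 ✓.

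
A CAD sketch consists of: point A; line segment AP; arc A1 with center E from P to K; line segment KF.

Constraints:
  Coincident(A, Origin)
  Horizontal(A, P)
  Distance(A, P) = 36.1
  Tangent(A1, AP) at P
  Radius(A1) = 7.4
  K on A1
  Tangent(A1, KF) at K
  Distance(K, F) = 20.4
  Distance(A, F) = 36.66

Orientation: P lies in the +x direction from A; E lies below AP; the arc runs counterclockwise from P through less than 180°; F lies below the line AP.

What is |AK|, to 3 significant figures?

29.5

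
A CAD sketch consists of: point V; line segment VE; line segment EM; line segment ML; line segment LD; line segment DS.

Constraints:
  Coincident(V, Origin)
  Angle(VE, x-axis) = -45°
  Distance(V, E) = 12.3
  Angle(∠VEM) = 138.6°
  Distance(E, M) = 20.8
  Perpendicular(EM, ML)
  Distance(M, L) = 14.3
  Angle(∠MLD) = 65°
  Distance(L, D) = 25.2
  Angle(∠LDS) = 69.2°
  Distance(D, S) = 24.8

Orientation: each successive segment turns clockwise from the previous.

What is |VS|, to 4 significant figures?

33.13

V is at the origin; VE runs at -45.0° with length 12.3, so E = (8.697, -8.697). ∠VEM = 138.6° gives EM at -86.40° from the x-axis; with |EM| = 20.8, M = (10.00, -29.46). The perpendicularity gives ML at right angles to EM, so ML runs at -176.4°; with |ML| = 14.3, L = (-4.268, -30.35). ∠MLD = 65.0° gives LD at 68.60° from the x-axis; with |LD| = 25.2, D = (4.927, -6.892). ∠LDS = 69.2° gives DS at -42.20° from the x-axis; with |DS| = 24.8, S = (23.30, -23.55). Then |VS| = |S − V| = 33.13.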